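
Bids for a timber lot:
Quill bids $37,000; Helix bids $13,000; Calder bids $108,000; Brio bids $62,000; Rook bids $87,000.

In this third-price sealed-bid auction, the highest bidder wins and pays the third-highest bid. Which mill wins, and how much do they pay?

Third-price sealed-bid auction: the highest bidder wins and pays the third-highest bid.
Bids in order: 108,000 (Calder) > 87,000 (Rook) > 62,000 (Brio) > 37,000 (Quill) > 13,000 (Helix)
Calder is highest; pays the third-highest bid, $62,000.

Calder pays $62,000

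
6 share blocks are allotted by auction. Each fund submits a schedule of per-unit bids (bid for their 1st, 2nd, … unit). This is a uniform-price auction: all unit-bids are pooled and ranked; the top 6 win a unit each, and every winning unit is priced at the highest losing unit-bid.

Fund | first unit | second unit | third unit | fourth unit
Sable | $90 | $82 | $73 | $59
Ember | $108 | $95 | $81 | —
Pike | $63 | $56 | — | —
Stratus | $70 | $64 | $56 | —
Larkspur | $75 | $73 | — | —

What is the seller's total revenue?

Total revenue: $438

Pooled unit-bids ranked (top 6): 108 (Ember-1), 95 (Ember-2), 90 (Sable-1), 82 (Sable-2), 81 (Ember-3), 75 (Larkspur-1)
First bid not allocated: $73.
Allocation: Ember 3, Larkspur 1, Sable 2. Every unit priced at $73.
Revenue = 6 × 73 = $438.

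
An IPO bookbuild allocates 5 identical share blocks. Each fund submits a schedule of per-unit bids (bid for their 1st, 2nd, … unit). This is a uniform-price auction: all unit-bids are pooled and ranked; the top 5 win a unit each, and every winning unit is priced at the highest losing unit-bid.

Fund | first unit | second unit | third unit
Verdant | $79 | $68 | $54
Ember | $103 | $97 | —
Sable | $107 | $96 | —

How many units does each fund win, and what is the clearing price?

Ember 2, Sable 2, Verdant 1; clearing price $68

Pooled unit-bids ranked (top 5): 107 (Sable-1), 103 (Ember-1), 97 (Ember-2), 96 (Sable-2), 79 (Verdant-1)
Highest rejected unit-bid = $68.
Allocation: Ember 2, Sable 2, Verdant 1.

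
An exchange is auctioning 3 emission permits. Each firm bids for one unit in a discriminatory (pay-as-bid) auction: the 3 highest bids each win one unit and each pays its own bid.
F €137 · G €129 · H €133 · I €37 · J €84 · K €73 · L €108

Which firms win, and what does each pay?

Sorting: 137 (F), 133 (H), 129 (G), 108 (L), 84 (J), …
The 3 highest are F, H, G.
Each winner pays its own bid: F €137, H €133, G €129.

F €137, H €133, G €129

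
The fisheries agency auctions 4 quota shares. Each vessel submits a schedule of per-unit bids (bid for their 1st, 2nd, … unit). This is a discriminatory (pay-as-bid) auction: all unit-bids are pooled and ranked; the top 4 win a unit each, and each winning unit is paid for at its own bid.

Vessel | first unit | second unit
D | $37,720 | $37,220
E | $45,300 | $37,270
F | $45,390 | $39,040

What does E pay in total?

E pays $45,300

Merging the schedules and taking the best 4: 45,390 (F-1), 45,300 (E-1), 39,040 (F-2), 37,720 (D-1)
Next rejected bid: $37,270 (not a price — pay-as-bid).
E's winning unit-bids: 45,300 = $45,300.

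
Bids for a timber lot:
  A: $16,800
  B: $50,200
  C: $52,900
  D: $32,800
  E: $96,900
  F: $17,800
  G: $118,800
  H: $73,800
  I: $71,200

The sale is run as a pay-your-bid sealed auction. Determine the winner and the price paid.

Bids in order: 118,800 (G) > 96,900 (E) > 73,800 (H) > 71,200 (I) > 52,900 (C) > 50,200 (B) > …
G is highest → pays own bid, $118,800.

G pays $118,800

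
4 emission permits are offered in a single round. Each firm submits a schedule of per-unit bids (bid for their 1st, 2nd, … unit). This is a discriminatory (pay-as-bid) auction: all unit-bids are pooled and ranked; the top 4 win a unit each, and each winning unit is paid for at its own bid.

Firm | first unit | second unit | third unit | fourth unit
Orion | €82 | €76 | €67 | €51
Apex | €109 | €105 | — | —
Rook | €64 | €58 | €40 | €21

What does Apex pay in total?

Merging the schedules and taking the best 4: 109 (Apex-1), 105 (Apex-2), 82 (Orion-1), 76 (Orion-2)
Next rejected bid: €67 (not a price — pay-as-bid).
Apex's winning unit-bids: 109 + 105 = €214.

Apex pays €214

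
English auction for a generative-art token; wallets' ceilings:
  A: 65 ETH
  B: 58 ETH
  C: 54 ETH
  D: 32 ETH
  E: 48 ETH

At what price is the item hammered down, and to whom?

A wins at 58 ETH

Limits ranked: 65 (A) > 58 (B) > 54 (C) > 48 (E) > 32 (D)
Once the price passes 58 ETH, only A is left; the hammer falls at B's limit of 58 ETH.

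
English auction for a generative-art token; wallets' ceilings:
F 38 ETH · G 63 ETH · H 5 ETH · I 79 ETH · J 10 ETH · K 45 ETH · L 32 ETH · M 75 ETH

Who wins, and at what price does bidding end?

I wins at 75 ETH

Rule: the price rises until one bidder remains; the winner pays the price at which the last rival dropped out.
Limits ranked: 79 (I) > 75 (M) > 63 (G) > 45 (K) > 38 (F) > 32 (L) > …
Once the price passes 75 ETH, only I is left; the hammer falls at M's limit of 75 ETH.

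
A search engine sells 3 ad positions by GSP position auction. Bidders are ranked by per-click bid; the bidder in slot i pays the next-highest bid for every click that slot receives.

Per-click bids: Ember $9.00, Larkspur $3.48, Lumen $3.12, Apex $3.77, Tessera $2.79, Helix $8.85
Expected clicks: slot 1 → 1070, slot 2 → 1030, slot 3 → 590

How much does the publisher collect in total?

Total revenue: $15405.80

Sorting advertisers: $9.00 (Ember) > $8.85 (Helix) > $3.77 (Apex) > $3.48 (Larkspur) > …
Slot 1: Ember pays $8.85 × 1070 = $9469.50
Slot 2: Helix pays $3.77 × 1030 = $3883.10
Slot 3: Apex pays $3.48 × 590 = $2053.20
Total = $15405.80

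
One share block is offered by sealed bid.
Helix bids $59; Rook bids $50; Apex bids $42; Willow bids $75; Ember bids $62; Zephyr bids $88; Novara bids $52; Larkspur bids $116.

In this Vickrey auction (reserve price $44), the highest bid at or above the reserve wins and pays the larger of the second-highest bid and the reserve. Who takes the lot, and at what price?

Larkspur pays $88

Bids ranked: 116 (Larkspur) > 88 (Zephyr) > 75 (Willow) > 62 (Ember) > 59 (Helix) > 52 (Novara) > …
Highest eligible bid: Larkspur at $116.
max(second-highest $88, reserve $44) = $88; the reserve does not bind.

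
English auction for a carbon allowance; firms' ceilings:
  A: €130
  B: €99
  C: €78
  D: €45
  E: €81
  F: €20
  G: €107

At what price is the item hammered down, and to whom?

Limits ranked: 130 (A) > 107 (G) > 99 (B) > 81 (E) > 78 (C) > 45 (D) > …
Once the price passes €107, only A is left; the hammer falls at G's limit of €107.

A wins at €107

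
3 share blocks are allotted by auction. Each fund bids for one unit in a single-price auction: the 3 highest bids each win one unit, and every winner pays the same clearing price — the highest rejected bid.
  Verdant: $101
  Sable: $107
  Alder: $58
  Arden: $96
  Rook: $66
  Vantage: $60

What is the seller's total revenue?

Sorting: 107 (Sable), 101 (Verdant), 96 (Arden), 66 (Rook), 60 (Vantage), …
Top 3: Sable, Verdant, Arden.
Clearing price = highest rejected bid = $66.
Total revenue = 3 × $66 = $198.

Total revenue: $198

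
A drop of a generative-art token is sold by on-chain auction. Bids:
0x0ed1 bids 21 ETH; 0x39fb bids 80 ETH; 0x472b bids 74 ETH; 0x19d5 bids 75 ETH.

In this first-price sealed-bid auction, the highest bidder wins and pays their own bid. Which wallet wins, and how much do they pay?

0x39fb pays 80 ETH

Bids in order: 80 (0x39fb) > 75 (0x19d5) > 74 (0x472b) > 21 (0x0ed1)
0x39fb is highest → pays own bid, 80 ETH.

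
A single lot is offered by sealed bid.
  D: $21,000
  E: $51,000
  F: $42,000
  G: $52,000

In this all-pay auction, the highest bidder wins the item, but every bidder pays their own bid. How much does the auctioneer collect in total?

Total revenue: $166,000

Bids ranked: 52,000 (G) > 51,000 (E) > 42,000 (F) > 21,000 (D)
G wins with the top bid; all bids are sunk regardless.
Every bidder forfeits their bid regardless of winning.
Revenue = 21,000 + 51,000 + 42,000 + 52,000 = $166,000.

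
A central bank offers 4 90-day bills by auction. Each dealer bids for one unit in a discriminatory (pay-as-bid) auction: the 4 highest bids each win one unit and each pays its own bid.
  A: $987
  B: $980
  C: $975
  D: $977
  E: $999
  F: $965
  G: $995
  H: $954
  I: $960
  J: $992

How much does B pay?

B pays $0

Bids ranked high→low: 999 (E), 995 (G), 992 (J), 987 (A), 980 (B), 977 (D), …
Winners (4 units): E, G, J, A.
B does not win → $0.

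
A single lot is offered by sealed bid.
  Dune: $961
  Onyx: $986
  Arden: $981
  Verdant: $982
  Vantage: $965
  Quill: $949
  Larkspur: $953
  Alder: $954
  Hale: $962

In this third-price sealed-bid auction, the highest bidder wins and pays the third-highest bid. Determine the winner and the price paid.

Onyx pays $981

Third-price sealed-bid auction: the highest bidder wins and pays the third-highest bid.
Bids in order: 986 (Onyx) > 982 (Verdant) > 981 (Arden) > 965 (Vantage) > 962 (Hale) > 961 (Dune) > …
Onyx wins; payment is bid #3 in the ranking = $981.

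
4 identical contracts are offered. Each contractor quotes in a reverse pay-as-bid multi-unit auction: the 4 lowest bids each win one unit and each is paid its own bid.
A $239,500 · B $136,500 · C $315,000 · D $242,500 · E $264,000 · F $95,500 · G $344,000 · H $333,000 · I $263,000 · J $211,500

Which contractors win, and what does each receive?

Ordering the bids: 95,500 (F), 136,500 (B), 211,500 (J), 239,500 (A), 242,500 (D), 263,000 (I), …
Lowest 4: F, B, J, A.
Each winner is paid its own bid: F $95,500, B $136,500, J $211,500, A $239,500.

F $95,500, B $136,500, J $211,500, A $239,500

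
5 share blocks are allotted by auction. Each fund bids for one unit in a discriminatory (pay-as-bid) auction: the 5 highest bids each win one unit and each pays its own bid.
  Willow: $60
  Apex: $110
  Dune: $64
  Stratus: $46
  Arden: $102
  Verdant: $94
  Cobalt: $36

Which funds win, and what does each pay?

Bids ranked high→low: 110 (Apex), 102 (Arden), 94 (Verdant), 64 (Dune), 60 (Willow), 46 (Stratus), 36 (Cobalt)
Winners (5 units): Apex, Arden, Verdant, Dune, Willow.
Each winner pays its own bid: Apex $110, Arden $102, Verdant $94, Dune $64, Willow $60.

Apex $110, Arden $102, Verdant $94, Dune $64, Willow $60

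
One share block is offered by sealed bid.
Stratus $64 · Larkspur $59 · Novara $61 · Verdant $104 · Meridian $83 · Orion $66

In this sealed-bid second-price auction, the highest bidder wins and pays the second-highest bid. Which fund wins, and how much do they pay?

Bids in order: 104 (Verdant) > 83 (Meridian) > 66 (Orion) > 64 (Stratus) > 61 (Novara) > 59 (Larkspur)
Verdant wins with the highest bid; price is set by the runner-up at $83.

Verdant pays $83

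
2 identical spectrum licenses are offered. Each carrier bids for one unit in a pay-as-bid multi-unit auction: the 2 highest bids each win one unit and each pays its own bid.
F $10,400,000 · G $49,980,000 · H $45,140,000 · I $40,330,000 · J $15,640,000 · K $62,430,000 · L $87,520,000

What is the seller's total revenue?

Ordering the bids: 87,520,000 (L), 62,430,000 (K), 49,980,000 (G), 45,140,000 (H), …
Top 2: L, K.
Total revenue = 87,520,000 + 62,430,000 = $149,950,000.

Total revenue: $149,950,000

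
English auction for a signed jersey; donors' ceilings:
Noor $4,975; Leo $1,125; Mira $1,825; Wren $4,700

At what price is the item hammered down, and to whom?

Noor wins at $4,700

Limits ranked: 4,975 (Noor) > 4,700 (Wren) > 1,825 (Mira) > 1,125 (Leo)
Wren is the last rival to drop out, at $4,700; Noor remains and wins at that price.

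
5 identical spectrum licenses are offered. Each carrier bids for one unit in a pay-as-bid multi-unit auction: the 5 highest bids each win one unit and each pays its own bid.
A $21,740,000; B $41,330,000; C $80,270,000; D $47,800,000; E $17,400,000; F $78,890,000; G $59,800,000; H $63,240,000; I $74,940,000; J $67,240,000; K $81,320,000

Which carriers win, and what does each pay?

K $81,320,000, C $80,270,000, F $78,890,000, I $74,940,000, J $67,240,000

Sorting: 81,320,000 (K), 80,270,000 (C), 78,890,000 (F), 74,940,000 (I), 67,240,000 (J), 63,240,000 (H), 59,800,000 (G), …
Top 5: K, C, F, I, J.
Each winner pays its own bid: K $81,320,000, C $80,270,000, F $78,890,000, I $74,940,000, J $67,240,000.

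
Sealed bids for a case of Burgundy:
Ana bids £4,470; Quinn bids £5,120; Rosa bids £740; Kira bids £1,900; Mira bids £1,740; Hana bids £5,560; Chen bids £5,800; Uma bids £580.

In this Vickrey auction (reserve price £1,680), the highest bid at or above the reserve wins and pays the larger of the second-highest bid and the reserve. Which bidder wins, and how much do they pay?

Sorting bids: 5,800 (Chen) > 5,560 (Hana) > 5,120 (Quinn) > 4,470 (Ana) > 1,900 (Kira) > 1,740 (Mira) > …
Chen has the top bid at or above the reserve (£5,800).
max(second-highest £5,560, reserve £1,680) = £5,560; the reserve does not bind.

Chen pays £5,560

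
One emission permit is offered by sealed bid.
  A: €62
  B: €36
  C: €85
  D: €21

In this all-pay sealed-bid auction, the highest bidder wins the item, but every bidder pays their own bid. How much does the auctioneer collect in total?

Total revenue: €204

Rule: the highest bidder wins the item, but every bidder pays their own bid.
Bids in order: 85 (C) > 62 (A) > 36 (B) > 21 (D)
C wins with the top bid; all bids are sunk regardless.
Every bidder forfeits their bid regardless of winning.
Revenue = 62 + 36 + 85 + 21 = €204.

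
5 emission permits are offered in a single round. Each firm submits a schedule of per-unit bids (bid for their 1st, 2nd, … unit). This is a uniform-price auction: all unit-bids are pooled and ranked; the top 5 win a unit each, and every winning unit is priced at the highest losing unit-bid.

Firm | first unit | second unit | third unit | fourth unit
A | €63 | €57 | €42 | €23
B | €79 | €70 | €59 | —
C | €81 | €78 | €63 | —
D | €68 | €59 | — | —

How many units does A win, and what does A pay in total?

All unit-bids, highest first — top 5: 81 (C-1), 79 (B-1), 78 (C-2), 70 (B-2), 68 (D-1)
Highest rejected unit-bid = €63.
A wins 0 unit(s) at €63 each.

A: 0 units, pays €0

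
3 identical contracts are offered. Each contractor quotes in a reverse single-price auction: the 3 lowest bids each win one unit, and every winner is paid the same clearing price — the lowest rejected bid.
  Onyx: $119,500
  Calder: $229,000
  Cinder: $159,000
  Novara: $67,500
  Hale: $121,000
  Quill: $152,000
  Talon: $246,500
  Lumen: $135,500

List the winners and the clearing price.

Sorting: 67,500 (Novara), 119,500 (Onyx), 121,000 (Hale), 135,500 (Lumen), 152,000 (Quill), …
Lowest 3: Novara, Onyx, Hale.
Lowest unsuccessful bid: $135,500 → clearing price.

Novara, Onyx, Hale; each is paid $135,500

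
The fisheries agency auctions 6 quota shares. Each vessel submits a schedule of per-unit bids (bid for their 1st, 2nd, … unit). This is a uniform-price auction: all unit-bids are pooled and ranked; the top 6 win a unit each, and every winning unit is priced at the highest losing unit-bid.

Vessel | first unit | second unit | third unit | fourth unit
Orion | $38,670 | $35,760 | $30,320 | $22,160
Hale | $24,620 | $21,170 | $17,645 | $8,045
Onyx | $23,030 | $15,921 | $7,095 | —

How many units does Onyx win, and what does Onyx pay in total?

Pooled unit-bids ranked (top 6): 38,670 (Orion-1), 35,760 (Orion-2), 30,320 (Orion-3), 24,620 (Hale-1), 23,030 (Onyx-1), 22,160 (Orion-4)
Highest rejected unit-bid = $21,170.
Onyx wins 1 unit(s) at $21,170 each.

Onyx: 1 unit, pays $21,170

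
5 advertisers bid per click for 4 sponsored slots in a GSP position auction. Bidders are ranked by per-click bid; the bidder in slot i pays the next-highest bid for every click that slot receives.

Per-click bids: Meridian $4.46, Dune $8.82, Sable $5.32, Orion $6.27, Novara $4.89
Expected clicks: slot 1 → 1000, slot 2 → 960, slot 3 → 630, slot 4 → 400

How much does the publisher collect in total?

Total revenue: $16241.90

Ranked by bid: $8.82 (Dune) > $6.27 (Orion) > $5.32 (Sable) > $4.89 (Novara) > $4.46 (Meridian)
Slot 1: Dune pays $6.27 × 1000 = $6270.00
Slot 2: Orion pays $5.32 × 960 = $5107.20
Slot 3: Sable pays $4.89 × 630 = $3080.70
Slot 4: Novara pays $4.46 × 400 = $1784.00
Total = $16241.90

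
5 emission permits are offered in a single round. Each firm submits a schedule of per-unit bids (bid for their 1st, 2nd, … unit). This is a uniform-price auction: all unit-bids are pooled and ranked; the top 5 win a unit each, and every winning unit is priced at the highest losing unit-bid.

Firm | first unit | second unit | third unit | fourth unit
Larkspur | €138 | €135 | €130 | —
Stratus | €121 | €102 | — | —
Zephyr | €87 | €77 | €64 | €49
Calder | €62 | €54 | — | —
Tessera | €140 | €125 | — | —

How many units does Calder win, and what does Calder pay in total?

Pooled unit-bids ranked (top 5): 140 (Tessera-1), 138 (Larkspur-1), 135 (Larkspur-2), 130 (Larkspur-3), 125 (Tessera-2)
First bid not allocated: €121.
Calder wins 0 unit(s) at €121 each.

Calder: 0 units, pays €0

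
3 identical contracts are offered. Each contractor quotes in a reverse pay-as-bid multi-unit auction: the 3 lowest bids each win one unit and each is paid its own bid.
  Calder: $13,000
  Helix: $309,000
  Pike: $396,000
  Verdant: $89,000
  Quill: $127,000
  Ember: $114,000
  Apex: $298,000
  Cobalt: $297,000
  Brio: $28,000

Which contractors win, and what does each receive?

Calder $13,000, Brio $28,000, Verdant $89,000

Bids ranked low→high: 13,000 (Calder), 28,000 (Brio), 89,000 (Verdant), 114,000 (Ember), 127,000 (Quill), …
Lowest 3: Calder, Brio, Verdant.
Each winner is paid its own bid: Calder $13,000, Brio $28,000, Verdant $89,000.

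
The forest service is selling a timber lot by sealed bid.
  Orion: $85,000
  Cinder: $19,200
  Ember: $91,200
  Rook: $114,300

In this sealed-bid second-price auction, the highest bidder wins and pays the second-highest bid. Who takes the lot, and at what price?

Rook pays $91,200

Sealed-bid second-price auction: the highest bidder wins and pays the second-highest bid.
Bids in order: 114,300 (Rook) > 91,200 (Ember) > 85,000 (Orion) > 19,200 (Cinder)
Rook wins with the highest bid; price is set by the runner-up at $91,200.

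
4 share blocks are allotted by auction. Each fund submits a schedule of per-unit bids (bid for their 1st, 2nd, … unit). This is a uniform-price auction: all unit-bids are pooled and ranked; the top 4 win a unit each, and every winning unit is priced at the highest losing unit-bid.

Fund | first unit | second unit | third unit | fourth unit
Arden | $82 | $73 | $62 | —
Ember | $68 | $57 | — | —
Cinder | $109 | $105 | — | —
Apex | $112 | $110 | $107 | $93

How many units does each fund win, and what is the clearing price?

Apex 3, Cinder 1; clearing price $105

Merging the schedules and taking the best 4: 112 (Apex-1), 110 (Apex-2), 109 (Cinder-1), 107 (Apex-3)
First bid not allocated: $105.
Allocation: Apex 3, Cinder 1.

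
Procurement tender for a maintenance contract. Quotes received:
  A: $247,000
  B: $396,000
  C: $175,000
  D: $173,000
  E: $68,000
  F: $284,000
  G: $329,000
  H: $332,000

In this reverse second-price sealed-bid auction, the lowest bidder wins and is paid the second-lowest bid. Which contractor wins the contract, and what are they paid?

E is paid $173,000

Bids ranked: 68,000 (E) < 173,000 (D) < 175,000 (C) < 247,000 (A) < 284,000 (F) < 329,000 (G) < …
E wins with the lowest bid; price is set by the runner-up at $173,000.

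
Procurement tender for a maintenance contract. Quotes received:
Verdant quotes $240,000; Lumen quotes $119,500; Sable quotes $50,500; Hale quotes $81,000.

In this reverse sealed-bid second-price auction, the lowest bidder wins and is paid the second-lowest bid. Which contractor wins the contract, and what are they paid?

Sable is paid $81,000

Sorting bids: 50,500 (Sable) < 81,000 (Hale) < 119,500 (Lumen) < 240,000 (Verdant)
Sable is lowest; is paid the second-lowest bid, $81,000.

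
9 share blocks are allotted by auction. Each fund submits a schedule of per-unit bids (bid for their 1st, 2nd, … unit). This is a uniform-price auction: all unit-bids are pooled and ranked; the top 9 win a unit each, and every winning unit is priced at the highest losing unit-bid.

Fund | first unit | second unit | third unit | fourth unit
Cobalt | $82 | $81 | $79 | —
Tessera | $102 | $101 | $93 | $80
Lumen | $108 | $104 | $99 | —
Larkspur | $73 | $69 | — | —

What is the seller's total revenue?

All unit-bids, highest first — top 9: 108 (Lumen-1), 104 (Lumen-2), 102 (Tessera-1), 101 (Tessera-2), 99 (Lumen-3), 93 (Tessera-3), 82 (Cobalt-1), 81 (Cobalt-2), 80 (Tessera-4)
The (k+1)-th unit-bid is $79.
Allocation: Cobalt 2, Lumen 3, Tessera 4. Every unit priced at $79.
Revenue = 9 × 79 = $711.

Total revenue: $711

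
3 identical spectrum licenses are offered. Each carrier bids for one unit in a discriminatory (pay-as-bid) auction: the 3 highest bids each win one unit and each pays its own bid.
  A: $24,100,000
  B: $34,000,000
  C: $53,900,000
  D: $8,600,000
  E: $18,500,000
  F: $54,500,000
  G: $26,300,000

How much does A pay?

A pays $0

Ordering the bids: 54,500,000 (F), 53,900,000 (C), 34,000,000 (B), 26,300,000 (G), 24,100,000 (A), …
The 3 highest are F, C, B.
A does not win → $0.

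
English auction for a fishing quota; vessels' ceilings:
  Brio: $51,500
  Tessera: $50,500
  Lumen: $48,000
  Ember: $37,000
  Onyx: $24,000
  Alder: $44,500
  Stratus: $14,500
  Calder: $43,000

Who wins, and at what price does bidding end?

Rule: the price rises until one bidder remains; the winner pays the price at which the last rival dropped out.
Sorting limits: 51,500 (Brio) > 50,500 (Tessera) > 48,000 (Lumen) > 44,500 (Alder) > 43,000 (Calder) > 37,000 (Ember) > …
Bidding ends when Tessera exits at $50,500; Brio takes it.

Brio wins at $50,500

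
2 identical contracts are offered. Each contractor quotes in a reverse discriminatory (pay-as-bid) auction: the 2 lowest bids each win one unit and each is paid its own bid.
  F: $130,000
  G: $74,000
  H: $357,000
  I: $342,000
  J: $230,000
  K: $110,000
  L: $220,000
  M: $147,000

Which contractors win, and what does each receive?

G $74,000, K $110,000

Sorting: 74,000 (G), 110,000 (K), 130,000 (F), 147,000 (M), …
Winners (2 units): G, K.
Each winner is paid its own bid: G $74,000, K $110,000.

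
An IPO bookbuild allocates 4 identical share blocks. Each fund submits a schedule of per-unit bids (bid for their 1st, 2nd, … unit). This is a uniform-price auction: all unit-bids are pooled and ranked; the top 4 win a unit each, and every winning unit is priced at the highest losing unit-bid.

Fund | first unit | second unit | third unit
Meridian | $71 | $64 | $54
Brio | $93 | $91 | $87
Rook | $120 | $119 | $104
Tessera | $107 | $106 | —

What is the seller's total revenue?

All unit-bids, highest first — top 4: 120 (Rook-1), 119 (Rook-2), 107 (Tessera-1), 106 (Tessera-2)
Highest rejected unit-bid = $104.
Allocation: Rook 2, Tessera 2. Every unit priced at $104.
Revenue = 4 × 104 = $416.

Total revenue: $416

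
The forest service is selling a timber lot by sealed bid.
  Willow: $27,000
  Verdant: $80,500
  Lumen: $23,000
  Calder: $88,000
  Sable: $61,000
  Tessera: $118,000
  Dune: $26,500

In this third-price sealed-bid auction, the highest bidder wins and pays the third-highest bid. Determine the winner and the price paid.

Sorting bids: 118,000 (Tessera) > 88,000 (Calder) > 80,500 (Verdant) > 61,000 (Sable) > 27,000 (Willow) > 26,500 (Dune) > …
Tessera wins; payment is bid #3 in the ranking = $80,500.

Tessera pays $80,500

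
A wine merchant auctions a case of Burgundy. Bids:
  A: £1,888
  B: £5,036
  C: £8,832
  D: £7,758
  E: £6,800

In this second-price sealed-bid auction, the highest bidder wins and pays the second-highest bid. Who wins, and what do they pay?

Rule: the highest bidder wins and pays the second-highest bid.
Sorting bids: 8,832 (C) > 7,758 (D) > 6,800 (E) > 5,036 (B) > 1,888 (A)
C is highest; pays the second-highest bid, £7,758.

C pays £7,758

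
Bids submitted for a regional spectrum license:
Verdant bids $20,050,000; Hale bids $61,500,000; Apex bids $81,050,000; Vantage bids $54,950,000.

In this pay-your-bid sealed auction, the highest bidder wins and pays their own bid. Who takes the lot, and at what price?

Rule: the highest bidder wins and pays their own bid.
Sorting bids: 81,050,000 (Apex) > 61,500,000 (Hale) > 54,950,000 (Vantage) > 20,050,000 (Verdant)
First-price: Apex pays what they bid, $81,050,000.

Apex pays $81,050,000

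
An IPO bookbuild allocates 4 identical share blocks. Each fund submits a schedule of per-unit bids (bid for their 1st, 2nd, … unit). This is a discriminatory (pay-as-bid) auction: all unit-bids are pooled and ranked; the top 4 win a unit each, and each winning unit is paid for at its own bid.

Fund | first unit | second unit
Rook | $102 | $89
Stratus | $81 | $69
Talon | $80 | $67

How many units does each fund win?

Pooled unit-bids ranked (top 4): 102 (Rook-1), 89 (Rook-2), 81 (Stratus-1), 80 (Talon-1)
Next rejected bid: $69 (not a price — pay-as-bid).
Allocation: Rook 2, Stratus 1, Talon 1.

Rook 2, Stratus 1, Talon 1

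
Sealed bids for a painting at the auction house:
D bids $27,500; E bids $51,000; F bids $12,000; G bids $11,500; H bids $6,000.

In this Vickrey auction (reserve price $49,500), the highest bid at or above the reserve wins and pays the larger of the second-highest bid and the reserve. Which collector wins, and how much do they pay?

Bids in order: 51,000 (E) > 27,500 (D) > 12,000 (F) > 11,500 (G) > 6,000 (H)
E has the top bid at or above the reserve ($51,000).
Second-highest bid $27,500 is below the reserve $49,500, so the reserve binds → payment $49,500.

E pays $49,500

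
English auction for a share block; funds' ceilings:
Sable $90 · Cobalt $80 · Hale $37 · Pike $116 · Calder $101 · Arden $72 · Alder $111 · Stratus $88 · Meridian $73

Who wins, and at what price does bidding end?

Pike wins at $111

Open ascending-bid auction: the price rises until one bidder remains; the winner pays the price at which the last rival dropped out.
Sorting limits: 116 (Pike) > 111 (Alder) > 101 (Calder) > 90 (Sable) > 88 (Stratus) > 80 (Cobalt) > …
Once the price passes $111, only Pike is left; the hammer falls at Alder's limit of $111.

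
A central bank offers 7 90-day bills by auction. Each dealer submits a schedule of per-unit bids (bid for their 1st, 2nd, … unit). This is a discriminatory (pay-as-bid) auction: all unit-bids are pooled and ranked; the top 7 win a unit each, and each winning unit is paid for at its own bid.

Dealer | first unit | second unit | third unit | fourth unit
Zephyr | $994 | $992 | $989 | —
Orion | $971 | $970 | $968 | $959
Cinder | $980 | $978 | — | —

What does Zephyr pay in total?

Zephyr pays $2,975

Merging the schedules and taking the best 7: 994 (Zephyr-1), 992 (Zephyr-2), 989 (Zephyr-3), 980 (Cinder-1), 978 (Cinder-2), 971 (Orion-1), 970 (Orion-2)
Next rejected bid: $968 (not a price — pay-as-bid).
Zephyr's winning unit-bids: 994 + 992 + 989 = $2,975.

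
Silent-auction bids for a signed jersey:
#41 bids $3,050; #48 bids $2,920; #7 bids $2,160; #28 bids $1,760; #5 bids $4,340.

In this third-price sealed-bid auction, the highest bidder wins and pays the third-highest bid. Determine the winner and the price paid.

Sorting bids: 4,340 (#5) > 3,050 (#41) > 2,920 (#48) > 2,160 (#7) > 1,760 (#28)
#5 is highest; pays the third-highest bid, $2,920.

#5 pays $2,920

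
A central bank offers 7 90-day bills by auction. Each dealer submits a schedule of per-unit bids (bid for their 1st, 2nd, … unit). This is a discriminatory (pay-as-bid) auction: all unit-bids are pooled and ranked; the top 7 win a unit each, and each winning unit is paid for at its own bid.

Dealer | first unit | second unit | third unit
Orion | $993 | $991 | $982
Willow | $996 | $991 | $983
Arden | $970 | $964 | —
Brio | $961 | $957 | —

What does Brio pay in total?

Brio pays $0

Merging the schedules and taking the best 7: 996 (Willow-1), 993 (Orion-1), 991 (Orion-2), 991 (Willow-2), 983 (Willow-3), 982 (Orion-3), 970 (Arden-1)
Next rejected bid: $964 (not a price — pay-as-bid).
Brio wins no units.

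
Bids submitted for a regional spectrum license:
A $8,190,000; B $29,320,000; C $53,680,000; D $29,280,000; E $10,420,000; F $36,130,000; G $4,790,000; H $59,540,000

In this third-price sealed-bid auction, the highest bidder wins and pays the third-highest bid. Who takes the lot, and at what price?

Bids in order: 59,540,000 (H) > 53,680,000 (C) > 36,130,000 (F) > 29,320,000 (B) > 29,280,000 (D) > 10,420,000 (E) > …
H is highest; pays the third-highest bid, $36,130,000.

H pays $36,130,000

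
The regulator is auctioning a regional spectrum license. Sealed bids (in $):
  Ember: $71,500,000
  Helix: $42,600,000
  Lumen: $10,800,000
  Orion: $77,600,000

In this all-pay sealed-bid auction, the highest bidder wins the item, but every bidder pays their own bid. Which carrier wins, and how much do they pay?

Bids in order: 77,600,000 (Orion) > 71,500,000 (Ember) > 42,600,000 (Helix) > 10,800,000 (Lumen)
Orion is highest and takes the item; every bidder forfeits their bid.

Orion pays $77,600,000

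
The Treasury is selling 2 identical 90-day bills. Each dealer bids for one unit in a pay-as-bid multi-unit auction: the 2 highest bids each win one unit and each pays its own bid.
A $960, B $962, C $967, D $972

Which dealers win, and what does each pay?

Sorting: 972 (D), 967 (C), 962 (B), 960 (A)
Top 2: D, C.
Each winner pays its own bid: D $972, C $967.

D $972, C $967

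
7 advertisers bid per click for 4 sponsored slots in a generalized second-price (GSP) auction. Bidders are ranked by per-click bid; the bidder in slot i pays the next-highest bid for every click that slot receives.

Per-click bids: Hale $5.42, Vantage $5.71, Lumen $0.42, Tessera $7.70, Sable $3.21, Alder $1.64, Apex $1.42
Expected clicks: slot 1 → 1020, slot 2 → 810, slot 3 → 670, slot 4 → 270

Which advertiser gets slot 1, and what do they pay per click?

Tessera; $5.71 per click

Per-click bids in order: $7.70 (Tessera) > $5.71 (Vantage) > $5.42 (Hale) > $3.21 (Sable) > $1.64 (Alder) > …
Slot 1 goes to the first-ranked bidder, Tessera, who pays the next bid down: $5.71/click.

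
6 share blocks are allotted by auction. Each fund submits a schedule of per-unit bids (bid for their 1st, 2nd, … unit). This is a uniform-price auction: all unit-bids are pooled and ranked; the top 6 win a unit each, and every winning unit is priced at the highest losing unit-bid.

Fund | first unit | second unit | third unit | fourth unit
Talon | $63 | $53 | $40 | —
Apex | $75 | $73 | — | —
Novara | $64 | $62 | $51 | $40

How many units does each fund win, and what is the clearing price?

Merging the schedules and taking the best 6: 75 (Apex-1), 73 (Apex-2), 64 (Novara-1), 63 (Talon-1), 62 (Novara-2), 53 (Talon-2)
Highest rejected unit-bid = $51.
Allocation: Apex 2, Novara 2, Talon 2.

Apex 2, Novara 2, Talon 2; clearing price $51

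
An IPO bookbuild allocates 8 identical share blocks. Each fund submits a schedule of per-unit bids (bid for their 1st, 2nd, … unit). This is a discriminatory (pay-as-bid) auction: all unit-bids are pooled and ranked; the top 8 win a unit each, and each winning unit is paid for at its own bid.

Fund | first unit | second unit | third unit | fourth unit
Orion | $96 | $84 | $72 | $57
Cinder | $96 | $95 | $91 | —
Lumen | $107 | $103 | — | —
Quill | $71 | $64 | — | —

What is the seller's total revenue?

Merging the schedules and taking the best 8: 107 (Lumen-1), 103 (Lumen-2), 96 (Orion-1), 96 (Cinder-1), 95 (Cinder-2), 91 (Cinder-3), 84 (Orion-2), 72 (Orion-3)
Next rejected bid: $71 (not a price — pay-as-bid).
Each winning unit pays its own bid.
Revenue = 107 + 103 + 96 + 96 + 95 + 91 + 84 + 72 = $744.

Total revenue: $744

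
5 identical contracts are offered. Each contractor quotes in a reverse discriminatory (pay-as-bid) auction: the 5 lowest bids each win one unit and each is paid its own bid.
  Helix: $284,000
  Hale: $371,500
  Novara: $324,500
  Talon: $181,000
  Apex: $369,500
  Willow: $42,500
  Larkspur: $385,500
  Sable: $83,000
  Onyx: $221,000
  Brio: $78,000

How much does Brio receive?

Ordering the bids: 42,500 (Willow), 78,000 (Brio), 83,000 (Sable), 181,000 (Talon), 221,000 (Onyx), 284,000 (Helix), 324,500 (Novara), …
Winners (5 units): Willow, Brio, Sable, Talon, Onyx.
Brio wins → own bid $78,000.

Brio is paid $78,000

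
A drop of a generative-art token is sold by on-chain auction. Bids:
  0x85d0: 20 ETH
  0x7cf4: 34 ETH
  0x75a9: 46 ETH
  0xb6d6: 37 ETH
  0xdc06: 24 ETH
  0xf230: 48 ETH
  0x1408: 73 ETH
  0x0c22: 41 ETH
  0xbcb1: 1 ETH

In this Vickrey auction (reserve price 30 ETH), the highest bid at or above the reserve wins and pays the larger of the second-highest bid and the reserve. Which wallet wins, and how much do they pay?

Bids ranked: 73 (0x1408) > 48 (0xf230) > 46 (0x75a9) > 41 (0x0c22) > 37 (0xb6d6) > 34 (0x7cf4) > …
0x1408 has the top bid at or above the reserve (73 ETH).
Second-highest bid 48 ETH exceeds the reserve 30 ETH → payment 48 ETH.

0x1408 pays 48 ETH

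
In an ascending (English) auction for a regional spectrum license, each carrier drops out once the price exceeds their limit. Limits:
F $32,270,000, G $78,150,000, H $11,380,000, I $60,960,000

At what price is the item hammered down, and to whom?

Limits in order: 78,150,000 (G) > 60,960,000 (I) > 32,270,000 (F) > 11,380,000 (H)
Once the price passes $60,960,000, only G is left; the hammer falls at I's limit of $60,960,000.

G wins at $60,960,000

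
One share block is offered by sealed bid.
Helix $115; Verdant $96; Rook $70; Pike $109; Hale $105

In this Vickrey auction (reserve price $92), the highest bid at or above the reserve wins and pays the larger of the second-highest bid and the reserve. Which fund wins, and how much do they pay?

Helix pays $109

Rule: the highest bid at or above the reserve wins and pays the larger of the second-highest bid and the reserve.
Bids ranked: 115 (Helix) > 109 (Pike) > 105 (Hale) > 96 (Verdant) > 70 (Rook)
Helix has the top bid at or above the reserve ($115).
max(second-highest $109, reserve $92) = $109; the reserve does not bind.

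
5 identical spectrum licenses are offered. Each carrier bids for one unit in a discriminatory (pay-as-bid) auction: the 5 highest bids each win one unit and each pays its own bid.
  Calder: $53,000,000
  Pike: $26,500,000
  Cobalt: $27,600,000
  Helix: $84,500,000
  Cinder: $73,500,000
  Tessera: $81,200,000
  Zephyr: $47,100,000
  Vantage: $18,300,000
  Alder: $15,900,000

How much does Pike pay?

Pike pays $0

Bids ranked high→low: 84,500,000 (Helix), 81,200,000 (Tessera), 73,500,000 (Cinder), 53,000,000 (Calder), 47,100,000 (Zephyr), 27,600,000 (Cobalt), 26,500,000 (Pike), …
The 5 highest are Helix, Tessera, Cinder, Calder, Zephyr.
Pike does not win → $0.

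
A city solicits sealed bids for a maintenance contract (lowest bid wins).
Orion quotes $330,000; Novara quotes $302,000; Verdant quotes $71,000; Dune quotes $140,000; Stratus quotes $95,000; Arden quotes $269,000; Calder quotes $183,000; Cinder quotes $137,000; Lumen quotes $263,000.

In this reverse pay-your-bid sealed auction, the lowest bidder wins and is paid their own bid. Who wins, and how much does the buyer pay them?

Verdant is paid $71,000

Rule: the lowest bidder wins and is paid their own bid.
Bids in order: 71,000 (Verdant) < 95,000 (Stratus) < 137,000 (Cinder) < 140,000 (Dune) < 183,000 (Calder) < 263,000 (Lumen) < …
First-price: Verdant is paid what they bid, $71,000.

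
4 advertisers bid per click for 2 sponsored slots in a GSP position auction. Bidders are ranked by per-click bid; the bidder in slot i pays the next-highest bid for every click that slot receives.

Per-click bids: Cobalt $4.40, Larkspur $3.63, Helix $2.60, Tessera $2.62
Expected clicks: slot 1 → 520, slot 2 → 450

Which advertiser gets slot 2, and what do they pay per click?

Larkspur; $2.62 per click

Per-click bids in order: $4.40 (Cobalt) > $3.63 (Larkspur) > $2.62 (Tessera) > …
Slot 2 goes to the second-ranked bidder, Larkspur, who pays the next bid down: $2.62/click.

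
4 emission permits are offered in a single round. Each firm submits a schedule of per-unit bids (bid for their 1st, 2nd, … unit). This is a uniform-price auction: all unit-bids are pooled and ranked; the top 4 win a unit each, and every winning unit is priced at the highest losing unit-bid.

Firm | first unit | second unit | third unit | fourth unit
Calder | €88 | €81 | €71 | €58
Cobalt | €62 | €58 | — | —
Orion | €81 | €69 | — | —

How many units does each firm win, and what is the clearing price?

Calder 3, Orion 1; clearing price €69

Pooled unit-bids ranked (top 4): 88 (Calder-1), 81 (Calder-2), 81 (Orion-1), 71 (Calder-3)
Highest rejected unit-bid = €69.
Allocation: Calder 3, Orion 1.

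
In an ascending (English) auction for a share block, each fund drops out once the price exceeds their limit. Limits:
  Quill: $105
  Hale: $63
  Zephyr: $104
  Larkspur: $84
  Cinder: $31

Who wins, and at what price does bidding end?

Ascending (English) auction: the price rises until one bidder remains; the winner pays the price at which the last rival dropped out.
Sorting limits: 105 (Quill) > 104 (Zephyr) > 84 (Larkspur) > 63 (Hale) > 31 (Cinder)
Zephyr is the last rival to drop out, at $104; Quill remains and wins at that price.

Quill wins at $104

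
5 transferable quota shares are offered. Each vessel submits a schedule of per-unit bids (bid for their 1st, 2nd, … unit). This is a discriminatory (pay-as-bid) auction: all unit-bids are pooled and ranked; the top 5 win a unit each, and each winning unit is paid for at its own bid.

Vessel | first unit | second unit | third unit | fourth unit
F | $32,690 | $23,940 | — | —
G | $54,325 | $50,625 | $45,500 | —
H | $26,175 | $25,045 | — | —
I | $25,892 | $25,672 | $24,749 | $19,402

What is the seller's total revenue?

Total revenue: $209,315

Merging the schedules and taking the best 5: 54,325 (G-1), 50,625 (G-2), 45,500 (G-3), 32,690 (F-1), 26,175 (H-1)
Next rejected bid: $25,892 (not a price — pay-as-bid).
Each winning unit pays its own bid.
Revenue = 54,325 + 50,625 + 45,500 + 32,690 + 26,175 = $209,315.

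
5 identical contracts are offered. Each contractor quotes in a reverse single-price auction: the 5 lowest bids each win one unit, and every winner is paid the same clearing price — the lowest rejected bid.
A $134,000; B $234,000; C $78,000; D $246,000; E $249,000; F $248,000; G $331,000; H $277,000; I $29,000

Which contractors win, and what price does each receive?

I, C, A, B, D; each is paid $248,000

Bids ranked low→high: 29,000 (I), 78,000 (C), 134,000 (A), 234,000 (B), 246,000 (D), 248,000 (F), 249,000 (E), …
Lowest 5: I, C, A, B, D.
Clearing price = lowest rejected bid = $248,000.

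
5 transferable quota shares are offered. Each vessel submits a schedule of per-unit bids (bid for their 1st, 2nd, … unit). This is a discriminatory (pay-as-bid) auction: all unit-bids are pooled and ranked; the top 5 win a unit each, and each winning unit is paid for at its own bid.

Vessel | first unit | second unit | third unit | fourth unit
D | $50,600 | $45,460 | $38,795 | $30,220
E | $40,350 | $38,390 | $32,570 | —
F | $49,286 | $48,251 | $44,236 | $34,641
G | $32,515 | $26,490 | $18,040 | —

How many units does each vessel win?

D 2, F 3

Pooled unit-bids ranked (top 5): 50,600 (D-1), 49,286 (F-1), 48,251 (F-2), 45,460 (D-2), 44,236 (F-3)
Next rejected bid: $40,350 (not a price — pay-as-bid).
Allocation: D 2, F 3.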